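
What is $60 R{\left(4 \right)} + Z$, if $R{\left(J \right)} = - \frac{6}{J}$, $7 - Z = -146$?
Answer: $63$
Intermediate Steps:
$Z = 153$ ($Z = 7 - -146 = 7 + 146 = 153$)
$60 R{\left(4 \right)} + Z = 60 \left(- \frac{6}{4}\right) + 153 = 60 \left(\left(-6\right) \frac{1}{4}\right) + 153 = 60 \left(- \frac{3}{2}\right) + 153 = -90 + 153 = 63$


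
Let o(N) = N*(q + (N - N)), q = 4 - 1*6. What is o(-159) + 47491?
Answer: 47809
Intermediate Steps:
q = -2 (q = 4 - 6 = -2)
o(N) = -2*N (o(N) = N*(-2 + (N - N)) = N*(-2 + 0) = N*(-2) = -2*N)
o(-159) + 47491 = -2*(-159) + 47491 = 318 + 47491 = 47809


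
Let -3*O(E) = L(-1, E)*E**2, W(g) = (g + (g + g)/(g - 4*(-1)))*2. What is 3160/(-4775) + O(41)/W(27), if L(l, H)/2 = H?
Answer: -2042095541/2552715 ≈ -799.97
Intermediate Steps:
L(l, H) = 2*H
W(g) = 2*g + 4*g/(4 + g) (W(g) = (g + (2*g)/(g + 4))*2 = (g + (2*g)/(4 + g))*2 = (g + 2*g/(4 + g))*2 = 2*g + 4*g/(4 + g))
O(E) = -2*E**3/3 (O(E) = -2*E*E**2/3 = -2*E**3/3)
3160/(-4775) + O(41)/W(27) = 3160/(-4775) + (-2/3*41**3)/((2*27*(6 + 27)/(4 + 27))) = 3160*(-1/4775) + (-2/3*68921)/((2*27*33/31)) = -632/955 - 137842/(3*(2*27*(1/31)*33)) = -632/955 - 137842/(3*1782/31) = -632/955 - 137842/3*31/1782 = -632/955 - 2136551/2673 = -2042095541/2552715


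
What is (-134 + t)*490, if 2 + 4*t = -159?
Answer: -170765/2 ≈ -85383.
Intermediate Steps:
t = -161/4 (t = -1/2 + (1/4)*(-159) = -1/2 - 159/4 = -161/4 ≈ -40.250)
(-134 + t)*490 = (-134 - 161/4)*490 = -697/4*490 = -170765/2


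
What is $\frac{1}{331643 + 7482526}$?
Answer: $\frac{1}{7814169} \approx 1.2797 \cdot 10^{-7}$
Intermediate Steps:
$\frac{1}{331643 + 7482526} = \frac{1}{7814169}$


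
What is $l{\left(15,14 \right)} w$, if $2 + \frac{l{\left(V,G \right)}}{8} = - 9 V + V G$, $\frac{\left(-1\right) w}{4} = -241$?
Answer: $562976$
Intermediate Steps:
$w = 964$ ($w = \left(-4\right) \left(-241\right) = 964$)
$l{\left(V,G \right)} = -16 - 72 V + 8 G V$ ($l{\left(V,G \right)} = -16 + 8 \left(- 9 V + V G\right) = -16 + 8 \left(- 9 V + G V\right) = -16 + \left(- 72 V + 8 G V\right) = -16 - 72 V + 8 G V$)
$l{\left(15,14 \right)} w = \left(-16 - 1080 + 8 \cdot 14 \cdot 15\right) 964 = \left(-16 - 1080 + 1680\right) 964 = 584 \cdot 964 = 562976$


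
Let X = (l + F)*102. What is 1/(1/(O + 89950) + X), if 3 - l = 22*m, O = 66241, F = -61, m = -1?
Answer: -156191/573533351 ≈ -0.00027233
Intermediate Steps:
l = 25 (l = 3 - 22*(-1) = 3 - 1*(-22) = 3 + 22 = 25)
X = -3672 (X = (25 - 61)*102 = -36*102 = -3672)
1/(1/(O + 89950) + X) = 1/(1/(66241 + 89950) - 3672) = 1/(1/156191 - 3672) = 1/(-573533351/156191) = -156191/573533351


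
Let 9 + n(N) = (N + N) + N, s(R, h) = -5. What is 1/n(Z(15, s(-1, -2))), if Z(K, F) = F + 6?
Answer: -⅙ ≈ -0.16667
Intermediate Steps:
Z(K, F) = 6 + F
n(N) = -9 + 3*N (n(N) = -9 + ((N + N) + N) = -9 + (2*N + N) = -9 + 3*N)
1/n(Z(15, s(-1, -2))) = 1/(-9 + 3*(6 - 5)) = 1/(-9 + 3*1) = 1/(-9 + 3) = 1/(-6) = -⅙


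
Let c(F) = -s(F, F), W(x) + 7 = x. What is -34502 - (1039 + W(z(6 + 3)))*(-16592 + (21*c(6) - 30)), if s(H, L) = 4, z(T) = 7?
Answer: 17323032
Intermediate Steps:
W(x) = -7 + x
c(F) = -4 (c(F) = -1*4 = -4)
-34502 - (1039 + W(z(6 + 3)))*(-16592 + (21*c(6) - 30)) = -34502 - (1039 + (-7 + 7))*(-16592 + (21*(-4) - 30)) = -34502 - (1039 + 0)*(-16592 + (-84 - 30)) = -34502 - 1039*(-16592 - 114) = -34502 - 1039*(-16706) = -34502 - 1*(-17357534) = -34502 + 17357534 = 17323032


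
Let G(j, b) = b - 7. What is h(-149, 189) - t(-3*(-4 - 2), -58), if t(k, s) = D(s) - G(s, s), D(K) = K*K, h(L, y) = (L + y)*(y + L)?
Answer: -1829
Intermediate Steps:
h(L, y) = (L + y)² (h(L, y) = (L + y)*(L + y) = (L + y)²)
D(K) = K²
G(j, b) = -7 + b
t(k, s) = 7 + s² - s (t(k, s) = s² - (-7 + s) = s² + (7 - s) = 7 + s² - s)
h(-149, 189) - t(-3*(-4 - 2), -58) = (-149 + 189)² - (7 + (-58)² - 1*(-58)) = 40² - (7 + 3364 + 58) = 1600 - 1*3429 = 1600 - 3429 = -1829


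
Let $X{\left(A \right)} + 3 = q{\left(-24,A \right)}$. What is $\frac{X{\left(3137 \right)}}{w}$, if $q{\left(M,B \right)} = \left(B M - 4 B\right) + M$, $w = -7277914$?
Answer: $\frac{87863}{7277914} \approx 0.012073$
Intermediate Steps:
$q{\left(M,B \right)} = M - 4 B + B M$ ($q{\left(M,B \right)} = \left(- 4 B + B M\right) + M = M - 4 B + B M$)
$X{\left(A \right)} = -27 - 28 A$ ($X{\left(A \right)} = -3 - \left(24 + 4 A - A \left(-24\right)\right) = -3 - \left(24 + 28 A\right) = -27 - 28 A$)
$\frac{X{\left(3137 \right)}}{w} = \frac{-27 - 87836}{-7277914} = \left(-27 - 87836\right) \left(- \frac{1}{7277914}\right) = \left(-87863\right) \left(- \frac{1}{7277914}\right) = \frac{87863}{7277914}$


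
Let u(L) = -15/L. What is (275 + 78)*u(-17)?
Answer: 5295/17 ≈ 311.47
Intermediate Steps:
(275 + 78)*u(-17) = (275 + 78)*(-15/(-17)) = 353*(-15*(-1/17)) = 353*(15/17) = 5295/17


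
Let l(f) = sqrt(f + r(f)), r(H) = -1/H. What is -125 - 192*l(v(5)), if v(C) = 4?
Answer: -125 - 96*sqrt(15) ≈ -496.81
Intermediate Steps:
l(f) = sqrt(f - 1/f)
-125 - 192*l(v(5)) = -125 - 192*sqrt(4 - 1/4) = -125 - 96*sqrt(15)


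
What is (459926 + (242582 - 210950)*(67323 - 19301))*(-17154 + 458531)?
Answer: 670668745449910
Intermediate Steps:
(459926 + (242582 - 210950)*(67323 - 19301))*(-17154 + 458531) = (459926 + 31632*48022)*441377 = (459926 + 1519031904)*441377 = 1519491830*441377 = 670668745449910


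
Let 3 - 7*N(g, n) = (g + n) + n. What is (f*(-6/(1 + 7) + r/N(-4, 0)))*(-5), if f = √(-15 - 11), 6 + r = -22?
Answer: 575*I*√26/4 ≈ 732.98*I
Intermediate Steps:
r = -28 (r = -6 - 22 = -28)
f = I*√26 (f = √(-26) = I*√26 ≈ 5.099*I)
N(g, n) = 3/7 - 2*n/7 - g/7 (N(g, n) = 3/7 - ((g + n) + n)/7 = 3/7 - (g + 2*n)/7 = 3/7 + (-2*n/7 - g/7) = 3/7 - 2*n/7 - g/7)
(f*(-6/(1 + 7) + r/N(-4, 0)))*(-5) = ((I*√26)*(-6/(1 + 7) - 28/(3/7 - 2/7*0 - ⅐*(-4))))*(-5) = ((I*√26)*(-6/8 - 28/(3/7 + 0 + 4/7)))*(-5) = ((I*√26)*(-6*⅛ - 28/1))*(-5) = ((I*√26)*(-¾ - 28*1))*(-5) = ((I*√26)*(-¾ - 28))*(-5) = ((I*√26)*(-115/4))*(-5) = -115*I*√26/4*(-5) = 575*I*√26/4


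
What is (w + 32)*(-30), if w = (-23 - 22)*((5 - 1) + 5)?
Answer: 11190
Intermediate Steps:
w = -405 (w = -45*(4 + 5) = -45*9 = -405)
(w + 32)*(-30) = (-405 + 32)*(-30) = -373*(-30) = 11190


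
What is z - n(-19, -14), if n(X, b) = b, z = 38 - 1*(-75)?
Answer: 127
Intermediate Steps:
z = 113 (z = 38 + 75 = 113)
z - n(-19, -14) = 113 - 1*(-14) = 113 + 14 = 127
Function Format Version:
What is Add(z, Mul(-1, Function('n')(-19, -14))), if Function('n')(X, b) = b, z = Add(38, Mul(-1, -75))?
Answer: 127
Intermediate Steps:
z = 113 (z = Add(38, 75) = 113)
Add(z, Mul(-1, Function('n')(-19, -14))) = Add(113, Mul(-1, -14)) = Add(113, 14) = 127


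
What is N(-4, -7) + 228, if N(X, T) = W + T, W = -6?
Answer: 215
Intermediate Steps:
N(X, T) = -6 + T
N(-4, -7) + 228 = (-6 - 7) + 228 = -13 + 228 = 215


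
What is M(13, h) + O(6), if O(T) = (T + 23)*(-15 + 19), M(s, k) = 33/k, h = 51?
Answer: 1983/17 ≈ 116.65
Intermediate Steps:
O(T) = 92 + 4*T (O(T) = (23 + T)*4 = 92 + 4*T)
M(13, h) + O(6) = 33/51 + (92 + 4*6) = 33*(1/51) + (92 + 24) = 11/17 + 116 = 1983/17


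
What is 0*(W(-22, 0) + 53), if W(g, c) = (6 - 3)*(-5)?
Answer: 0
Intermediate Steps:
W(g, c) = -15 (W(g, c) = 3*(-5) = -15)
0*(W(-22, 0) + 53) = 0*(-15 + 53) = 0*38 = 0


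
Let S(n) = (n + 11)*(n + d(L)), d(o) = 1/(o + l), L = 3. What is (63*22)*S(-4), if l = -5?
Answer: -43659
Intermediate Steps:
d(o) = 1/(-5 + o) (d(o) = 1/(o - 5) = 1/(-5 + o))
S(n) = (11 + n)*(-½ + n) (S(n) = (n + 11)*(n + 1/(-5 + 3)) = (11 + n)*(n + 1/(-2)) = (11 + n)*(n - ½) = (11 + n)*(-½ + n))
(63*22)*S(-4) = (63*22)*(-11/2 + (-4)² + (21/2)*(-4)) = 1386*(-11/2 + 16 - 42) = 1386*(-63/2) = -43659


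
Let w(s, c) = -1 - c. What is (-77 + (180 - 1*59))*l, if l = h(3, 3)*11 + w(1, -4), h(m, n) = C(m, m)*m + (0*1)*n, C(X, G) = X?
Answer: 4488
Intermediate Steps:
h(m, n) = m**2 (h(m, n) = m*m + (0*1)*n = m**2 + 0*n = m**2 + 0 = m**2)
l = 102 (l = 3**2*11 + (-1 - 1*(-4)) = 9*11 + (-1 + 4) = 99 + 3 = 102)
(-77 + (180 - 1*59))*l = (-77 + (180 - 1*59))*102 = (-77 + (180 - 59))*102 = (-77 + 121)*102 = 44*102 = 4488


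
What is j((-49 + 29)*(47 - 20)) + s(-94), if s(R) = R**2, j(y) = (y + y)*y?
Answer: 592036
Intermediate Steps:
j(y) = 2*y**2 (j(y) = (2*y)*y = 2*y**2)
j((-49 + 29)*(47 - 20)) + s(-94) = 2*((-49 + 29)*(47 - 20))**2 + (-94)**2 = 2*(-20*27)**2 + 8836 = 2*(-540)**2 + 8836 = 2*291600 + 8836 = 583200 + 8836 = 592036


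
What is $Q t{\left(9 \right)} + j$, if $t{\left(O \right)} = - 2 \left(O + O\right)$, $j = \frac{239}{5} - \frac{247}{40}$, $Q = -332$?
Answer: $\frac{95949}{8} \approx 11994.0$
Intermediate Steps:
$j = \frac{333}{8}$ ($j = 239 \cdot \frac{1}{5} - \frac{247}{40} = \frac{239}{5} - \frac{247}{40} = \frac{333}{8} \approx 41.625$)
$t{\left(O \right)} = - 4 O$ ($t{\left(O \right)} = - 2 \cdot 2 O = - 4 O$)
$Q t{\left(9 \right)} + j = - 332 \left(\left(-4\right) 9\right) + \frac{333}{8} = \left(-332\right) \left(-36\right) + \frac{333}{8} = 11952 + \frac{333}{8} = \frac{95949}{8}$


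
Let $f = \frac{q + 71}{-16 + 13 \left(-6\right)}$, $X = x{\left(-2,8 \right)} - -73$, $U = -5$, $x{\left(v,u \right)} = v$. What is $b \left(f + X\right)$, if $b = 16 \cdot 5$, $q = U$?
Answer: $\frac{264320}{47} \approx 5623.8$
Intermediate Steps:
$q = -5$
$X = 71$ ($X = -2 - -73 = -2 + 73 = 71$)
$f = - \frac{33}{47}$ ($f = \frac{-5 + 71}{-16 + 13 \left(-6\right)} = \frac{66}{-16 - 78} = \frac{66}{-94} = 66 \left(- \frac{1}{94}\right) = - \frac{33}{47} \approx -0.70213$)
$b = 80$
$b \left(f + X\right) = 80 \left(- \frac{33}{47} + 71\right) = 80 \cdot \frac{3304}{47} = \frac{264320}{47}$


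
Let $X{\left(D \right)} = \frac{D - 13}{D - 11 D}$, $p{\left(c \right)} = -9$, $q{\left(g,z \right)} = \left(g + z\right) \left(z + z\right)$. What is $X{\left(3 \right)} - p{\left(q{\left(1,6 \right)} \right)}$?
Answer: $\frac{28}{3} \approx 9.3333$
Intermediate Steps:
$q{\left(g,z \right)} = 2 z \left(g + z\right)$ ($q{\left(g,z \right)} = \left(g + z\right) 2 z = 2 z \left(g + z\right)$)
$X{\left(D \right)} = - \frac{-13 + D}{10 D}$ ($X{\left(D \right)} = \frac{-13 + D}{\left(-10\right) D} = \left(-13 + D\right) \left(- \frac{1}{10 D}\right) = - \frac{-13 + D}{10 D}$)
$X{\left(3 \right)} - p{\left(q{\left(1,6 \right)} \right)} = \frac{13 - 3}{10 \cdot 3} - -9 = \frac{1}{10} \cdot \frac{1}{3} \left(13 - 3\right) + 9 = \frac{1}{10} \cdot \frac{1}{3} \cdot 10 + 9 = \frac{1}{3} + 9 = \frac{28}{3}$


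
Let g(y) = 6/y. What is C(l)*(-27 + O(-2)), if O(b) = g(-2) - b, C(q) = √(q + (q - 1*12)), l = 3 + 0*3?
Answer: -28*I*√6 ≈ -68.586*I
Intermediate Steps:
l = 3 (l = 3 + 0 = 3)
C(q) = √(-12 + 2*q) (C(q) = √(q + (q - 12)) = √(q + (-12 + q)) = √(-12 + 2*q))
O(b) = -3 - b (O(b) = 6/(-2) - b = 6*(-½) - b = -3 - b)
C(l)*(-27 + O(-2)) = √(-12 + 2*3)*(-27 + (-3 - 1*(-2))) = √(-12 + 6)*(-27 + (-3 + 2)) = √(-6)*(-27 - 1) = (I*√6)*(-28) = -28*I*√6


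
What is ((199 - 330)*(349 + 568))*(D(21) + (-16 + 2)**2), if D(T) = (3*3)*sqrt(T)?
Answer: -23544892 - 1081143*sqrt(21) ≈ -2.8499e+7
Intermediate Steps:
D(T) = 9*sqrt(T)
((199 - 330)*(349 + 568))*(D(21) + (-16 + 2)**2) = ((199 - 330)*(349 + 568))*(9*sqrt(21) + (-16 + 2)**2) = (-131*917)*(9*sqrt(21) + (-14)**2) = -120127*(9*sqrt(21) + 196) = -120127*(196 + 9*sqrt(21)) = -23544892 - 1081143*sqrt(21)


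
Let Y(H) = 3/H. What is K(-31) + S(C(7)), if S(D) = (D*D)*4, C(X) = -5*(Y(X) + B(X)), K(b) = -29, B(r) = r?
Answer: 268979/49 ≈ 5489.4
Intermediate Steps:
C(X) = -15/X - 5*X (C(X) = -5*(3/X + X) = -5*(X + 3/X) = -15/X - 5*X)
S(D) = 4*D**2 (S(D) = D**2*4 = 4*D**2)
K(-31) + S(C(7)) = -29 + 4*(-15/7 - 5*7)**2 = -29 + 4*(-15*1/7 - 35)**2 = -29 + 4*(-15/7 - 35)**2 = -29 + 4*(-260/7)**2 = -29 + 4*(67600/49) = -29 + 270400/49 = 268979/49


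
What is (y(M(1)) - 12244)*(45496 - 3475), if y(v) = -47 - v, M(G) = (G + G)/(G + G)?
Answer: -516522132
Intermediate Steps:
M(G) = 1 (M(G) = (2*G)/((2*G)) = (2*G)*(1/(2*G)) = 1)
(y(M(1)) - 12244)*(45496 - 3475) = ((-47 - 1*1) - 12244)*(45496 - 3475) = ((-47 - 1) - 12244)*42021 = (-48 - 12244)*42021 = -12292*42021 = -516522132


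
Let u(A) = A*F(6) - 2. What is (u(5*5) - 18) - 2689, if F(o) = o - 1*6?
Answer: -2709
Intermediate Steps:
F(o) = -6 + o (F(o) = o - 6 = -6 + o)
u(A) = -2 (u(A) = A*(-6 + 6) - 2 = A*0 - 2 = 0 - 2 = -2)
(u(5*5) - 18) - 2689 = (-2 - 18) - 2689 = -20 - 2689 = -2709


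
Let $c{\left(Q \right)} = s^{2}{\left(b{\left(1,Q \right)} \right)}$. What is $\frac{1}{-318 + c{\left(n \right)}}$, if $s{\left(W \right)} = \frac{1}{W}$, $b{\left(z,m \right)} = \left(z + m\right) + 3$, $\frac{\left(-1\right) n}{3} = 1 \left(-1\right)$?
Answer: $- \frac{49}{15581} \approx -0.0031449$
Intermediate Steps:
$n = 3$ ($n = - 3 \cdot 1 \left(-1\right) = \left(-3\right) \left(-1\right) = 3$)
$b{\left(z,m \right)} = 3 + m + z$ ($b{\left(z,m \right)} = \left(m + z\right) + 3 = 3 + m + z$)
$c{\left(Q \right)} = \frac{1}{\left(4 + Q\right)^{2}}$ ($c{\left(Q \right)} = \left(\frac{1}{3 + Q + 1}\right)^{2} = \left(\frac{1}{4 + Q}\right)^{2} = \frac{1}{\left(4 + Q\right)^{2}}$)
$\frac{1}{-318 + c{\left(n \right)}} = \frac{1}{-318 + \frac{1}{\left(4 + 3\right)^{2}}} = \frac{1}{-318 + \frac{1}{49}} = \frac{1}{- \frac{15581}{49}} = - \frac{49}{15581}$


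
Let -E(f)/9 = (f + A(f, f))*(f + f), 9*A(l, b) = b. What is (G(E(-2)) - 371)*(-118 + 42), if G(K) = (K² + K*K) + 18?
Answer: -945972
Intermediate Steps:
A(l, b) = b/9
E(f) = -20*f² (E(f) = -9*(f + f/9)*(f + f) = -9*10*f/9*2*f = -20*f²)
G(K) = 18 + 2*K² (G(K) = (K² + K²) + 18 = 2*K² + 18 = 18 + 2*K²)
(G(E(-2)) - 371)*(-118 + 42) = ((18 + 2*(-20*(-2)²)²) - 371)*(-118 + 42) = ((18 + 2*(-20*4)²) - 371)*(-76) = ((18 + 2*(-80)²) - 371)*(-76) = ((18 + 2*6400) - 371)*(-76) = ((18 + 12800) - 371)*(-76) = (12818 - 371)*(-76) = 12447*(-76) = -945972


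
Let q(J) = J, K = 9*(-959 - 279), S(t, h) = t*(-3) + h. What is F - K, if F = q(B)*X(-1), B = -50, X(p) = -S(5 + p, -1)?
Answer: 10492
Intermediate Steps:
S(t, h) = h - 3*t (S(t, h) = -3*t + h = h - 3*t)
X(p) = 16 + 3*p (X(p) = -(-1 - 3*(5 + p)) = -(-1 + (-15 - 3*p)) = -(-16 - 3*p) = 16 + 3*p)
K = -11142 (K = 9*(-1238) = -11142)
F = -650 (F = -50*(16 + 3*(-1)) = -50*(16 - 3) = -50*13 = -650)
F - K = -650 - 1*(-11142) = -650 + 11142 = 10492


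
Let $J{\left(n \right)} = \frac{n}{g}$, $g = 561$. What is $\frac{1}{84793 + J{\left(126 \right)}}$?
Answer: $\frac{187}{15856333} \approx 1.1793 \cdot 10^{-5}$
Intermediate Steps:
$J{\left(n \right)} = \frac{n}{561}$
$\frac{1}{84793 + J{\left(126 \right)}} = \frac{1}{84793 + \frac{1}{561} \cdot 126} = \frac{1}{84793 + \frac{42}{187}} = \frac{1}{\frac{15856333}{187}} = \frac{187}{15856333}$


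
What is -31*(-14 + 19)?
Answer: -155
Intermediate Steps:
-31*(-14 + 19) = -31*5 = -155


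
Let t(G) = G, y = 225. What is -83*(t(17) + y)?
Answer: -20086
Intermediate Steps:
-83*(t(17) + y) = -83*(17 + 225) = -83*242 = -20086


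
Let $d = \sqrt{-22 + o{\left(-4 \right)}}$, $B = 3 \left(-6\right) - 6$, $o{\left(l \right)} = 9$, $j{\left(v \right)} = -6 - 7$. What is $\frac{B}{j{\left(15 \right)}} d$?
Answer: $\frac{24 i \sqrt{13}}{13} \approx 6.6564 i$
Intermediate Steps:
$j{\left(v \right)} = -13$
$B = -24$ ($B = -18 - 6 = -24$)
$d = i \sqrt{13}$ ($d = \sqrt{-22 + 9} = \sqrt{-13} = i \sqrt{13} \approx 3.6056 i$)
$\frac{B}{j{\left(15 \right)}} d = \frac{1}{-13} \left(-24\right) i \sqrt{13} = \left(- \frac{1}{13}\right) \left(-24\right) i \sqrt{13} = \frac{24 i \sqrt{13}}{13}$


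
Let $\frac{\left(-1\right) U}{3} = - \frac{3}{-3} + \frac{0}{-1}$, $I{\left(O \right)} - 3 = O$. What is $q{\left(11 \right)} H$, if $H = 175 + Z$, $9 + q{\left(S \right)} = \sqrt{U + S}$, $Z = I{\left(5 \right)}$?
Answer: $-1647 + 366 \sqrt{2} \approx -1129.4$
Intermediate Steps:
$I{\left(O \right)} = 3 + O$
$Z = 8$ ($Z = 3 + 5 = 8$)
$U = -3$ ($U = - 3 \left(- \frac{3}{-3} + \frac{0}{-1}\right) = - 3 \left(\left(-3\right) \left(- \frac{1}{3}\right) + 0 \left(-1\right)\right) = - 3 \left(1 + 0\right) = \left(-3\right) 1 = -3$)
$q{\left(S \right)} = -9 + \sqrt{-3 + S}$
$H = 183$ ($H = 175 + 8 = 183$)
$q{\left(11 \right)} H = \left(-9 + \sqrt{-3 + 11}\right) 183 = \left(-9 + \sqrt{8}\right) 183 = \left(-9 + 2 \sqrt{2}\right) 183 = -1647 + 366 \sqrt{2}$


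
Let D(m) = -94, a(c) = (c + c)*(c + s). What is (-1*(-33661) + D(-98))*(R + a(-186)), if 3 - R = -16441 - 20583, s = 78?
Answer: 2591473101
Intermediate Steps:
a(c) = 2*c*(78 + c) (a(c) = (c + c)*(c + 78) = (2*c)*(78 + c) = 2*c*(78 + c))
R = 37027 (R = 3 - (-16441 - 20583) = 3 - 1*(-37024) = 3 + 37024 = 37027)
(-1*(-33661) + D(-98))*(R + a(-186)) = (-1*(-33661) - 94)*(37027 + 2*(-186)*(78 - 186)) = (33661 - 94)*(37027 + 2*(-186)*(-108)) = 33567*(37027 + 40176) = 33567*77203 = 2591473101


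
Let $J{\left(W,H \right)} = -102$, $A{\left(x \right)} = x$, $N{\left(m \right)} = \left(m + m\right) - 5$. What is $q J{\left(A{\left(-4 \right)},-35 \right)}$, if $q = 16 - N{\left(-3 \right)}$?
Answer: $-2754$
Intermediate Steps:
$N{\left(m \right)} = -5 + 2 m$ ($N{\left(m \right)} = 2 m - 5 = -5 + 2 m$)
$q = 27$ ($q = 16 - \left(-5 + 2 \left(-3\right)\right) = 16 - \left(-5 - 6\right) = 16 - -11 = 16 + 11 = 27$)
$q J{\left(A{\left(-4 \right)},-35 \right)} = 27 \left(-102\right) = -2754$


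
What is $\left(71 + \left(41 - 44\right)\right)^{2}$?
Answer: $4624$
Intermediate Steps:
$\left(71 + \left(41 - 44\right)\right)^{2} = \left(71 - 3\right)^{2} = 68^{2} = 4624$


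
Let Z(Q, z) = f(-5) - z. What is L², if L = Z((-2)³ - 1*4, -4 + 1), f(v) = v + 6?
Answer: 16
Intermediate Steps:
f(v) = 6 + v
Z(Q, z) = 1 - z (Z(Q, z) = (6 - 5) - z = 1 - z)
L = 4 (L = 1 - (-4 + 1) = 1 - 1*(-3) = 1 + 3 = 4)
L² = 4² = 16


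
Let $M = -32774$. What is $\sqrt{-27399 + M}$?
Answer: $i \sqrt{60173} \approx 245.3 i$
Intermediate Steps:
$\sqrt{-27399 + M} = \sqrt{-27399 - 32774} = \sqrt{-60173} = i \sqrt{60173}$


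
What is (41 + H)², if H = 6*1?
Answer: 2209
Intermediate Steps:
H = 6
(41 + H)² = (41 + 6)² = 47² = 2209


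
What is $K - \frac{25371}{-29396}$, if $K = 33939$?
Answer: $\frac{997696215}{29396} \approx 33940.0$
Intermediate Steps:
$K - \frac{25371}{-29396} = 33939 - \frac{25371}{-29396} = 33939 - 25371 \left(- \frac{1}{29396}\right) = 33939 - - \frac{25371}{29396} = 33939 + \frac{25371}{29396} = \frac{997696215}{29396}$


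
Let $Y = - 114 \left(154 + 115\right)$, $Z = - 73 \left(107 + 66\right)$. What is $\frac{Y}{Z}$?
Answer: $\frac{30666}{12629} \approx 2.4282$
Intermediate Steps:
$Z = -12629$ ($Z = \left(-73\right) 173 = -12629$)
$Y = -30666$ ($Y = \left(-114\right) 269 = -30666$)
$\frac{Y}{Z} = - \frac{30666}{-12629} = \left(-30666\right) \left(- \frac{1}{12629}\right) = \frac{30666}{12629}$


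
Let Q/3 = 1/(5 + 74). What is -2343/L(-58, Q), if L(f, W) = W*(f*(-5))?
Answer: -61699/290 ≈ -212.76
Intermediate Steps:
Q = 3/79 (Q = 3/(5 + 74) = 3/79 ≈ 0.037975)
L(f, W) = -5*W*f (L(f, W) = W*(-5*f) = -5*W*f)
-2343/L(-58, Q) = -2343/((-5*3/79*(-58))) = -2343/870/79 = -2343*79/870 = -61699/290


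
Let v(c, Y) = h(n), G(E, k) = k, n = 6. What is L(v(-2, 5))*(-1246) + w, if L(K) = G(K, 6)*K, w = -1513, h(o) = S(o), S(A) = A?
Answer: -46369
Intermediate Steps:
h(o) = o
v(c, Y) = 6
L(K) = 6*K
L(v(-2, 5))*(-1246) + w = (6*6)*(-1246) - 1513 = 36*(-1246) - 1513 = -44856 - 1513 = -46369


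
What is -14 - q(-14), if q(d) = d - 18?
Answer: 18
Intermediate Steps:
q(d) = -18 + d
-14 - q(-14) = -14 - (-18 - 14) = -14 - 1*(-32) = -14 + 32 = 18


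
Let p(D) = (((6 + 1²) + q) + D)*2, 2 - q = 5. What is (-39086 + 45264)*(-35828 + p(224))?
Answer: -218528216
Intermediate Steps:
q = -3 (q = 2 - 1*5 = 2 - 5 = -3)
p(D) = 8 + 2*D (p(D) = (((6 + 1²) - 3) + D)*2 = (((6 + 1) - 3) + D)*2 = ((7 - 3) + D)*2 = (4 + D)*2 = 8 + 2*D)
(-39086 + 45264)*(-35828 + p(224)) = (-39086 + 45264)*(-35828 + (8 + 2*224)) = 6178*(-35828 + (8 + 448)) = 6178*(-35828 + 456) = 6178*(-35372) = -218528216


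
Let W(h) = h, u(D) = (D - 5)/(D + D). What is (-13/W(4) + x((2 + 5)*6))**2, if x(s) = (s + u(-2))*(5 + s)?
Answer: 4214809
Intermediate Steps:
u(D) = (-5 + D)/(2*D) (u(D) = (-5 + D)/((2*D)) = (-5 + D)*(1/(2*D)) = (-5 + D)/(2*D))
x(s) = (5 + s)*(7/4 + s) (x(s) = (s + (1/2)*(-5 - 2)/(-2))*(5 + s) = (s + (1/2)*(-1/2)*(-7))*(5 + s) = (s + 7/4)*(5 + s) = (7/4 + s)*(5 + s) = (5 + s)*(7/4 + s))
(-13/W(4) + x((2 + 5)*6))**2 = (-13/4 + (35/4 + ((2 + 5)*6)**2 + 27*((2 + 5)*6)/4))**2 = (-13*1/4 + (35/4 + (7*6)**2 + 27*(7*6)/4))**2 = (-13/4 + (35/4 + 42**2 + (27/4)*42))**2 = (-13/4 + (35/4 + 1764 + 567/2))**2 = (-13/4 + 8225/4)**2 = 2053**2 = 4214809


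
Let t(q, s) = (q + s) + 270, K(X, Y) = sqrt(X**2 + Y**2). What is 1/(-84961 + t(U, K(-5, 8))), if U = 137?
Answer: -84554/7149378827 - sqrt(89)/7149378827 ≈ -1.1828e-5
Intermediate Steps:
t(q, s) = 270 + q + s
1/(-84961 + t(U, K(-5, 8))) = 1/(-84961 + (270 + 137 + sqrt((-5)**2 + 8**2))) = 1/(-84961 + (270 + 137 + sqrt(25 + 64))) = 1/(-84961 + (270 + 137 + sqrt(89))) = 1/(-84961 + (407 + sqrt(89))) = 1/(-84554 + sqrt(89))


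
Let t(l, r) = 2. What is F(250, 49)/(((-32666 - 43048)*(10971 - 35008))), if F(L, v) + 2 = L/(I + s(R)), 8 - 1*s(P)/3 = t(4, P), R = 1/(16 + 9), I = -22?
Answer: -1/28216084 ≈ -3.5441e-8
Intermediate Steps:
R = 1/25 ≈ 0.040000
s(P) = 18 (s(P) = 24 - 3*2 = 24 - 6 = 18)
F(L, v) = -2 - L/4 (F(L, v) = -2 + L/(-22 + 18) = -2 + L/(-4) = -2 - L/4)
F(250, 49)/(((-32666 - 43048)*(10971 - 35008))) = (-2 - ¼*250)/(((-32666 - 43048)*(10971 - 35008))) = (-2 - 125/2)/((-75714*(-24037))) = -129/2/1819937418 = -129/2*1/1819937418 = -1/28216084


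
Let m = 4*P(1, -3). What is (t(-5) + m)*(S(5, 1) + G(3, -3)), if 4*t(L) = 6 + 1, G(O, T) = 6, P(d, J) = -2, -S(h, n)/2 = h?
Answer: 25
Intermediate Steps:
S(h, n) = -2*h
t(L) = 7/4 (t(L) = (6 + 1)/4 = (¼)*7 = 7/4)
m = -8 (m = 4*(-2) = -8)
(t(-5) + m)*(S(5, 1) + G(3, -3)) = (7/4 - 8)*(-2*5 + 6) = -25*(-10 + 6)/4 = -25/4*(-4) = 25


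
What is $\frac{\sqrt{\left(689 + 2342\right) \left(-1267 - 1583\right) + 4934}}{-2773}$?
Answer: $- \frac{2 i \sqrt{2158354}}{2773} \approx - 1.0596 i$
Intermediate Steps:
$\frac{\sqrt{\left(689 + 2342\right) \left(-1267 - 1583\right) + 4934}}{-2773} = \sqrt{3031 \left(-2850\right) + 4934} \left(- \frac{1}{2773}\right) = \sqrt{-8638350 + 4934} \left(- \frac{1}{2773}\right) = \sqrt{-8633416} \left(- \frac{1}{2773}\right) = 2 i \sqrt{2158354} \left(- \frac{1}{2773}\right) = - \frac{2 i \sqrt{2158354}}{2773}$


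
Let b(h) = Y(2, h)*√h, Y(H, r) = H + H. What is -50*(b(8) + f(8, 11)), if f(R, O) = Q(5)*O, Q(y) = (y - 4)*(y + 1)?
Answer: -3300 - 400*√2 ≈ -3865.7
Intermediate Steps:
Y(H, r) = 2*H
Q(y) = (1 + y)*(-4 + y) (Q(y) = (-4 + y)*(1 + y) = (1 + y)*(-4 + y))
f(R, O) = 6*O (f(R, O) = (-4 + 5² - 3*5)*O = (-4 + 25 - 15)*O = 6*O)
b(h) = 4*√h (b(h) = (2*2)*√h = 4*√h)
-50*(b(8) + f(8, 11)) = -50*(4*√8 + 6*11) = -50*(4*(2*√2) + 66) = -50*(8*√2 + 66) = -50*(66 + 8*√2) = -3300 - 400*√2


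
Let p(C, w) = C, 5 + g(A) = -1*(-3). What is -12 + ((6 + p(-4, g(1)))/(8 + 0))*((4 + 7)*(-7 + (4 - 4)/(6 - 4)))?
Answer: -125/4 ≈ -31.250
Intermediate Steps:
g(A) = -2 (g(A) = -5 - 1*(-3) = -5 + 3 = -2)
-12 + ((6 + p(-4, g(1)))/(8 + 0))*((4 + 7)*(-7 + (4 - 4)/(6 - 4))) = -12 + ((6 - 4)/(8 + 0))*((4 + 7)*(-7 + (4 - 4)/(6 - 4))) = -12 + (2/8)*(11*(-7 + 0/2)) = -12 + (2*(⅛))*(11*(-7 + 0*(½))) = -12 + (11*(-7 + 0))/4 = -12 + (11*(-7))/4 = -12 + (¼)*(-77) = -12 - 77/4 = -125/4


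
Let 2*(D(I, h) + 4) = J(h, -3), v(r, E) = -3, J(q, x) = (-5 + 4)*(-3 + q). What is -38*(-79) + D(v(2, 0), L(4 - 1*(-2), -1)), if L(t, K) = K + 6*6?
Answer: 2982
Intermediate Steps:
L(t, K) = 36 + K (L(t, K) = K + 36 = 36 + K)
J(q, x) = 3 - q (J(q, x) = -(-3 + q) = 3 - q)
D(I, h) = -5/2 - h/2 (D(I, h) = -4 + (3 - h)/2 = -4 + (3/2 - h/2) = -5/2 - h/2)
-38*(-79) + D(v(2, 0), L(4 - 1*(-2), -1)) = -38*(-79) + (-5/2 - (36 - 1)/2) = 3002 + (-5/2 - ½*35) = 3002 + (-5/2 - 35/2) = 3002 - 20 = 2982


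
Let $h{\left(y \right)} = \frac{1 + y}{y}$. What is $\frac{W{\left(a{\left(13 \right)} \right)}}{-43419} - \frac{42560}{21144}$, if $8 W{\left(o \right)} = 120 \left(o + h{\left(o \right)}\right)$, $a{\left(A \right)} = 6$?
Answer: $- \frac{51394045}{25501426} \approx -2.0153$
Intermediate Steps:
$h{\left(y \right)} = \frac{1 + y}{y}$
$W{\left(o \right)} = 15 o + \frac{15 \left(1 + o\right)}{o}$ ($W{\left(o \right)} = \frac{120 \left(o + \frac{1 + o}{o}\right)}{8} = \frac{120 o + \frac{120 \left(1 + o\right)}{o}}{8} = 15 o + \frac{15 \left(1 + o\right)}{o}$)
$\frac{W{\left(a{\left(13 \right)} \right)}}{-43419} - \frac{42560}{21144} = \frac{15 + 15 \cdot 6 + \frac{15}{6}}{-43419} - \frac{42560}{21144} = \left(15 + 90 + 15 \cdot \frac{1}{6}\right) \left(- \frac{1}{43419}\right) - \frac{5320}{2643} = \left(15 + 90 + \frac{5}{2}\right) \left(- \frac{1}{43419}\right) - \frac{5320}{2643} = \frac{215}{2} \left(- \frac{1}{43419}\right) - \frac{5320}{2643} = - \frac{215}{86838} - \frac{5320}{2643} = - \frac{51394045}{25501426}$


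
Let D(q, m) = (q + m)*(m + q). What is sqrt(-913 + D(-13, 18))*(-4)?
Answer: -8*I*sqrt(222) ≈ -119.2*I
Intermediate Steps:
D(q, m) = (m + q)**2 (D(q, m) = (m + q)*(m + q) = (m + q)**2)
sqrt(-913 + D(-13, 18))*(-4) = sqrt(-913 + (18 - 13)**2)*(-4) = sqrt(-913 + 5**2)*(-4) = sqrt(-913 + 25)*(-4) = sqrt(-888)*(-4) = (2*I*sqrt(222))*(-4) = -8*I*sqrt(222)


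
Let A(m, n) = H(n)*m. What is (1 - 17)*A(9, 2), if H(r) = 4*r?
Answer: -1152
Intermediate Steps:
A(m, n) = 4*m*n (A(m, n) = (4*n)*m = 4*m*n)
(1 - 17)*A(9, 2) = (1 - 17)*(4*9*2) = -16*72 = -1152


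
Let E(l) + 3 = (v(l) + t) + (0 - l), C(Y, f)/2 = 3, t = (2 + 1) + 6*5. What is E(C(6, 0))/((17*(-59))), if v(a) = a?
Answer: -30/1003 ≈ -0.029910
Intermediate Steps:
t = 33 (t = 3 + 30 = 33)
C(Y, f) = 6 (C(Y, f) = 2*3 = 6)
E(l) = 30 (E(l) = -3 + ((l + 33) + (0 - l)) = -3 + ((33 + l) - l) = -3 + 33 = 30)
E(C(6, 0))/((17*(-59))) = 30/((17*(-59))) = 30/(-1003) = 30*(-1/1003) = -30/1003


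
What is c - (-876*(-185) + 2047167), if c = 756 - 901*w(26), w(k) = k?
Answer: -2231897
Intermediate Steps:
c = -22670 (c = 756 - 901*26 = 756 - 23426 = -22670)
c - (-876*(-185) + 2047167) = -22670 - (-876*(-185) + 2047167) = -22670 - (162060 + 2047167) = -22670 - 1*2209227 = -22670 - 2209227 = -2231897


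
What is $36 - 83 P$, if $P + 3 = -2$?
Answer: $451$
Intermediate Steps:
$P = -5$ ($P = -3 - 2 = -5$)
$36 - 83 P = 36 - -415 = 36 + 415 = 451$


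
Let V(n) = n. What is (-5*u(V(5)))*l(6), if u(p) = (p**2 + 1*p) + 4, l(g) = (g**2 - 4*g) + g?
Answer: -3060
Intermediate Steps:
l(g) = g**2 - 3*g
u(p) = 4 + p + p**2 (u(p) = (p**2 + p) + 4 = (p + p**2) + 4 = 4 + p + p**2)
(-5*u(V(5)))*l(6) = (-5*(4 + 5 + 5**2))*(6*(-3 + 6)) = (-5*(4 + 5 + 25))*(6*3) = -5*34*18 = -170*18 = -3060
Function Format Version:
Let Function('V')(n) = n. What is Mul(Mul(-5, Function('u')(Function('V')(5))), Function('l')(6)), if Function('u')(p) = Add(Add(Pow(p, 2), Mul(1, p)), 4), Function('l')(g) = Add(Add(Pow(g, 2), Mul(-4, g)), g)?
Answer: -3060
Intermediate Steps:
Function('l')(g) = Add(Pow(g, 2), Mul(-3, g))
Function('u')(p) = Add(4, p, Pow(p, 2)) (Function('u')(p) = Add(Add(Pow(p, 2), p), 4) = Add(Add(p, Pow(p, 2)), 4) = Add(4, p, Pow(p, 2)))
Mul(Mul(-5, Function('u')(Function('V')(5))), Function('l')(6)) = Mul(Mul(-5, Add(4, 5, Pow(5, 2))), Mul(6, Add(-3, 6))) = Mul(Mul(-5, Add(4, 5, 25)), Mul(6, 3)) = Mul(Mul(-5, 34), 18) = Mul(-170, 18) = -3060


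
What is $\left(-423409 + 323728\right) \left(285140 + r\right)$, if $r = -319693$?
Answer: $3444277593$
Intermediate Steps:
$\left(-423409 + 323728\right) \left(285140 + r\right) = \left(-423409 + 323728\right) \left(285140 - 319693\right) = \left(-99681\right) \left(-34553\right) = 3444277593$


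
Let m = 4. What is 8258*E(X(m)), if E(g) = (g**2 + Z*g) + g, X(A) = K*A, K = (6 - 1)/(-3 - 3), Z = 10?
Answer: -1899340/9 ≈ -2.1104e+5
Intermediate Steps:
K = -5/6 (K = 5/(-6) = 5*(-1/6) = -5/6 ≈ -0.83333)
X(A) = -5*A/6
E(g) = g**2 + 11*g (E(g) = (g**2 + 10*g) + g = g**2 + 11*g)
8258*E(X(m)) = 8258*((-5/6*4)*(11 - 5/6*4)) = 8258*(-10*(11 - 10/3)/3) = 8258*(-10/3*23/3) = 8258*(-230/9) = -1899340/9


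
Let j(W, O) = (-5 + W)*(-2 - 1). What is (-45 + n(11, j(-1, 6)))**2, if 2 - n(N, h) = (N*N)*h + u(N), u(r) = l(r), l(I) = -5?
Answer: 4910656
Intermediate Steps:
u(r) = -5
j(W, O) = 15 - 3*W (j(W, O) = (-5 + W)*(-3) = 15 - 3*W)
n(N, h) = 7 - h*N**2 (n(N, h) = 2 - ((N*N)*h - 5) = 2 - (N**2*h - 5) = 2 - (h*N**2 - 5) = 2 - (-5 + h*N**2) = 2 + (5 - h*N**2) = 7 - h*N**2)
(-45 + n(11, j(-1, 6)))**2 = (-45 + (7 - 1*(15 - 3*(-1))*11**2))**2 = (-45 + (7 - 1*(15 + 3)*121))**2 = (-45 + (7 - 1*18*121))**2 = (-45 + (7 - 2178))**2 = (-45 - 2171)**2 = (-2216)**2 = 4910656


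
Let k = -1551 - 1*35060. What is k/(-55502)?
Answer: 36611/55502 ≈ 0.65963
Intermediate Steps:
k = -36611 (k = -1551 - 35060 = -36611)
k/(-55502) = -36611/(-55502) = -36611*(-1/55502) = 36611/55502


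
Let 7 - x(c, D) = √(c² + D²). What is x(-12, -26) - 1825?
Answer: -1818 - 2*√205 ≈ -1846.6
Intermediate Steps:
x(c, D) = 7 - √(D² + c²) (x(c, D) = 7 - √(c² + D²) = 7 - √(D² + c²))
x(-12, -26) - 1825 = (7 - √((-26)² + (-12)²)) - 1825 = (7 - √(676 + 144)) - 1825 = (7 - √820) - 1825 = (7 - 2*√205) - 1825 = -1818 - 2*√205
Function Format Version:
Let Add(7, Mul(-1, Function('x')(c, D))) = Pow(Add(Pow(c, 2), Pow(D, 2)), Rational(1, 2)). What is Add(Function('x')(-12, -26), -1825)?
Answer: Add(-1818, Mul(-2, Pow(205, Rational(1, 2)))) ≈ -1846.6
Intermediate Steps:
Function('x')(c, D) = Add(7, Mul(-1, Pow(Add(Pow(D, 2), Pow(c, 2)), Rational(1, 2)))) (Function('x')(c, D) = Add(7, Mul(-1, Pow(Add(Pow(c, 2), Pow(D, 2)), Rational(1, 2)))) = Add(7, Mul(-1, Pow(Add(Pow(D, 2), Pow(c, 2)), Rational(1, 2)))))
Add(Function('x')(-12, -26), -1825) = Add(Add(7, Mul(-1, Pow(Add(Pow(-26, 2), Pow(-12, 2)), Rational(1, 2)))), -1825) = Add(Add(7, Mul(-1, Pow(Add(676, 144), Rational(1, 2)))), -1825) = Add(Add(7, Mul(-1, Pow(820, Rational(1, 2)))), -1825) = Add(Add(7, Mul(-1, Mul(2, Pow(205, Rational(1, 2))))), -1825) = Add(Add(7, Mul(-2, Pow(205, Rational(1, 2)))), -1825) = Add(-1818, Mul(-2, Pow(205, Rational(1, 2))))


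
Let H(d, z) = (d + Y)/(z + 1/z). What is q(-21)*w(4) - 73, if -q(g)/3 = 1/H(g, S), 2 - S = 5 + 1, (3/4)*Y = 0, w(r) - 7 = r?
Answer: -2231/28 ≈ -79.679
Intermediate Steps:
w(r) = 7 + r
Y = 0 (Y = (4/3)*0 = 0)
S = -4 (S = 2 - (5 + 1) = 2 - 1*6 = 2 - 6 = -4)
H(d, z) = d/(z + 1/z) (H(d, z) = (d + 0)/(z + 1/z) = d/(z + 1/z))
q(g) = 51/(4*g) (q(g) = -3*(-(1 + (-4)²)/(4*g)) = -3*(-(1 + 16)/(4*g)) = -3*(-17/(4*g)) = -(-51)/(4*g) = 51/(4*g))
q(-21)*w(4) - 73 = ((51/4)/(-21))*(7 + 4) - 73 = ((51/4)*(-1/21))*11 - 73 = -17/28*11 - 73 = -187/28 - 73 = -2231/28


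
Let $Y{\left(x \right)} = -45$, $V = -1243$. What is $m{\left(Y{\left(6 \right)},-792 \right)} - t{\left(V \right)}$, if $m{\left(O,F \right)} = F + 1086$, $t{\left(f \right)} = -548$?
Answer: $842$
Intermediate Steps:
$m{\left(O,F \right)} = 1086 + F$
$m{\left(Y{\left(6 \right)},-792 \right)} - t{\left(V \right)} = \left(1086 - 792\right) - -548 = 294 + 548 = 842$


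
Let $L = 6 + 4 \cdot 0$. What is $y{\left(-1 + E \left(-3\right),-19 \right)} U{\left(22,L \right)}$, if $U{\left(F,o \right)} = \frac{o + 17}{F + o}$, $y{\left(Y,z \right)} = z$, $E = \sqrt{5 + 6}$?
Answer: $- \frac{437}{28} \approx -15.607$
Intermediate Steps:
$E = \sqrt{11} \approx 3.3166$
$L = 6$ ($L = 6 + 0 = 6$)
$U{\left(F,o \right)} = \frac{17 + o}{F + o}$
$y{\left(-1 + E \left(-3\right),-19 \right)} U{\left(22,L \right)} = - 19 \frac{17 + 6}{22 + 6} = - 19 \cdot \frac{1}{28} \cdot 23 = \left(-19\right) \frac{23}{28} = - \frac{437}{28}$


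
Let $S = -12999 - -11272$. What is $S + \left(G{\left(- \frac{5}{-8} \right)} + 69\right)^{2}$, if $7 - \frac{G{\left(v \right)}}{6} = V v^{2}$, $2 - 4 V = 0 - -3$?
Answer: $\frac{175708921}{16384} \approx 10724.0$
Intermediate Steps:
$V = - \frac{1}{4}$ ($V = \frac{1}{2} - \frac{0 - -3}{4} = \frac{1}{2} - \frac{0 + 3}{4} = \frac{1}{2} - \frac{3}{4} = - \frac{1}{4} \approx -0.25$)
$S = -1727$ ($S = -12999 + 11272 = -1727$)
$G{\left(v \right)} = 42 + \frac{3 v^{2}}{2}$ ($G{\left(v \right)} = 42 - 6 \left(- \frac{v^{2}}{4}\right) = 42 + \frac{3 v^{2}}{2}$)
$S + \left(G{\left(- \frac{5}{-8} \right)} + 69\right)^{2} = -1727 + \left(\left(42 + \frac{3 \left(- \frac{5}{-8}\right)^{2}}{2}\right) + 69\right)^{2} = -1727 + \left(\left(42 + \frac{3 \left(\left(-5\right) \left(- \frac{1}{8}\right)\right)^{2}}{2}\right) + 69\right)^{2} = -1727 + \left(\left(42 + \frac{3 \left(\frac{5}{8}\right)^{2}}{2}\right) + 69\right)^{2} = -1727 + \left(\left(42 + \frac{3}{2} \cdot \frac{25}{64}\right) + 69\right)^{2} = -1727 + \left(\left(42 + \frac{75}{128}\right) + 69\right)^{2} = -1727 + \left(\frac{5451}{128} + 69\right)^{2} = -1727 + \left(\frac{14283}{128}\right)^{2} = -1727 + \frac{204004089}{16384} = \frac{175708921}{16384}$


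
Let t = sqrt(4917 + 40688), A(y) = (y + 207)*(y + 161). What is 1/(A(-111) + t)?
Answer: 960/4598879 - sqrt(45605)/22994395 ≈ 0.00019946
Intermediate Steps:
A(y) = (161 + y)*(207 + y) (A(y) = (207 + y)*(161 + y) = (161 + y)*(207 + y))
t = sqrt(45605) ≈ 213.55
1/(A(-111) + t) = 1/((33327 + (-111)**2 + 368*(-111)) + sqrt(45605)) = 1/((33327 + 12321 - 40848) + sqrt(45605)) = 1/(4800 + sqrt(45605))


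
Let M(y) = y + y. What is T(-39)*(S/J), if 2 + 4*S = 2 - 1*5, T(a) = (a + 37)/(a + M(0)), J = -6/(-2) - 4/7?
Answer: -35/1326 ≈ -0.026395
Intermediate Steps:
M(y) = 2*y
J = 17/7 (J = -6*(-1/2) - 4*1/7 = 3 - 4/7 = 17/7 ≈ 2.4286)
T(a) = (37 + a)/a (T(a) = (a + 37)/(a + 2*0) = (37 + a)/(a + 0) = (37 + a)/a)
S = -5/4 (S = -1/2 + (2 - 1*5)/4 = -1/2 + (2 - 5)/4 = -1/2 + (1/4)*(-3) = -1/2 - 3/4 = -5/4 ≈ -1.2500)
T(-39)*(S/J) = ((37 - 39)/(-39))*(-5/(4*17/7)) = (-1/39*(-2))*(-5/4*7/17) = (2/39)*(-35/68) = -35/1326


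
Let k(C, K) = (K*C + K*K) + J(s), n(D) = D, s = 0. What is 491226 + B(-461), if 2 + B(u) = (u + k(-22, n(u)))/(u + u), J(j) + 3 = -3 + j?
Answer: 226343166/461 ≈ 4.9098e+5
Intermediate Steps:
J(j) = -6 + j (J(j) = -3 + (-3 + j) = -6 + j)
k(C, K) = -6 + K**2 + C*K (k(C, K) = (K*C + K*K) + (-6 + 0) = (C*K + K**2) - 6 = (K**2 + C*K) - 6 = -6 + K**2 + C*K)
B(u) = -2 + (-6 + u**2 - 21*u)/(2*u) (B(u) = -2 + (u + (-6 + u**2 - 22*u))/(u + u) = -2 + (-6 + u**2 - 21*u)/((2*u)) = -2 + (-6 + u**2 - 21*u)*(1/(2*u)) = -2 + (-6 + u**2 - 21*u)/(2*u))
491226 + B(-461) = 491226 + (-25/2 + (1/2)*(-461) - 3/(-461)) = 491226 + (-25/2 - 461/2 - 3*(-1/461)) = 491226 + (-25/2 - 461/2 + 3/461) = 491226 - 112020/461 = 226343166/461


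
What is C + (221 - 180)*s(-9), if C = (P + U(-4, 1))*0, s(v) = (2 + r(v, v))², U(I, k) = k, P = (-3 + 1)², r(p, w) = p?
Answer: 2009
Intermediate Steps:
P = 4 (P = (-2)² = 4)
s(v) = (2 + v)²
C = 0 (C = (4 + 1)*0 = 5*0 = 0)
C + (221 - 180)*s(-9) = 0 + (221 - 180)*(2 - 9)² = 0 + 41*(-7)² = 0 + 41*49 = 0 + 2009 = 2009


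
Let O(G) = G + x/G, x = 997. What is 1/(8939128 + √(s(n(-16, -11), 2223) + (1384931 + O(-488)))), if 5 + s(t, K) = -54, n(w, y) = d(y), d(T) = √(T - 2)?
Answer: 4362294464/38995107911808997 - 2*√82420564190/38995107911808997 ≈ 1.1185e-7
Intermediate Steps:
d(T) = √(-2 + T)
n(w, y) = √(-2 + y)
s(t, K) = -59 (s(t, K) = -5 - 54 = -59)
O(G) = G + 997/G
1/(8939128 + √(s(n(-16, -11), 2223) + (1384931 + O(-488)))) = 1/(8939128 + √(-59 + (1384931 + (-488 + 997/(-488))))) = 1/(8939128 + √(-59 + (1384931 + (-488 + 997*(-1/488))))) = 1/(8939128 + √(-59 + (1384931 + (-488 - 997/488)))) = 1/(8939128 + √(-59 + (1384931 - 239141/488))) = 1/(8939128 + √(-59 + 675607187/488)) = 1/(8939128 + √(675578395/488)) = 1/(8939128 + √82420564190/244)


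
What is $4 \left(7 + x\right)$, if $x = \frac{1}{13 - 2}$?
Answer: $\frac{312}{11} \approx 28.364$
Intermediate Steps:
$x = \frac{1}{11} \approx 0.090909$
$4 \left(7 + x\right) = 4 \left(7 + \frac{1}{11}\right) = 4 \cdot \frac{78}{11} = \frac{312}{11}$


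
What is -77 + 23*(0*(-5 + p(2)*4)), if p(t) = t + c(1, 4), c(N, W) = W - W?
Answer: -77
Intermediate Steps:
c(N, W) = 0
p(t) = t (p(t) = t + 0 = t)
-77 + 23*(0*(-5 + p(2)*4)) = -77 + 23*(0*(-5 + 2*4)) = -77 + 23*(0*(-5 + 8)) = -77 + 23*(0*3) = -77 + 23*0 = -77 + 0 = -77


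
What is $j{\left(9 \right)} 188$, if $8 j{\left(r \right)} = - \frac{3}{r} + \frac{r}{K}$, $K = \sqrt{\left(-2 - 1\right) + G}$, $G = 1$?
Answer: $- \frac{47}{6} - \frac{423 i \sqrt{2}}{4} \approx -7.8333 - 149.55 i$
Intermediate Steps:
$K = i \sqrt{2}$ ($K = \sqrt{\left(-2 - 1\right) + 1} = \sqrt{-3 + 1} = \sqrt{-2} = i \sqrt{2} \approx 1.4142 i$)
$j{\left(r \right)} = - \frac{3}{8 r} - \frac{i r \sqrt{2}}{16}$ ($j{\left(r \right)} = \frac{- \frac{3}{r} + \frac{r}{i \sqrt{2}}}{8} = \frac{- \frac{3}{r} + r \left(- \frac{i \sqrt{2}}{2}\right)}{8} = \frac{- \frac{3}{r} - \frac{i r \sqrt{2}}{2}}{8} = - \frac{3}{8 r} - \frac{i r \sqrt{2}}{16}$)
$j{\left(9 \right)} 188 = \frac{-6 - i \sqrt{2} \cdot 9^{2}}{16 \cdot 9} \cdot 188 = \frac{1}{16} \cdot \frac{1}{9} \left(-6 - i \sqrt{2} \cdot 81\right) 188 = \frac{1}{16} \cdot \frac{1}{9} \left(-6 - 81 i \sqrt{2}\right) 188 = \left(- \frac{1}{24} - \frac{9 i \sqrt{2}}{16}\right) 188 = - \frac{47}{6} - \frac{423 i \sqrt{2}}{4}$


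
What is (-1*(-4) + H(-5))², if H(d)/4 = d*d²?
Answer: 246016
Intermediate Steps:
H(d) = 4*d³ (H(d) = 4*(d*d²) = 4*d³)
(-1*(-4) + H(-5))² = (-1*(-4) + 4*(-5)³)² = (4 + 4*(-125))² = (4 - 500)² = (-496)² = 246016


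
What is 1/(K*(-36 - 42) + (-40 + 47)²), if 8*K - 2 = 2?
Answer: ⅒ ≈ 0.10000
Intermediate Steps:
K = ½ (K = ¼ + (⅛)*2 = ¼ + ¼ = ½ ≈ 0.50000)
1/(K*(-36 - 42) + (-40 + 47)²) = 1/((-36 - 42)/2 + (-40 + 47)²) = 1/((½)*(-78) + 7²) = 1/(-39 + 49) = 1/10 = ⅒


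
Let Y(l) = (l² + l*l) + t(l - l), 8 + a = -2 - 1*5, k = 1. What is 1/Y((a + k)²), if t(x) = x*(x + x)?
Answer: 1/76832 ≈ 1.3015e-5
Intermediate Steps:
a = -15 (a = -8 + (-2 - 1*5) = -8 + (-2 - 5) = -8 - 7 = -15)
t(x) = 2*x² (t(x) = x*(2*x) = 2*x²)
Y(l) = 2*l² (Y(l) = (l² + l*l) + 2*(l - l)² = (l² + l²) + 2*0² = 2*l² + 2*0 = 2*l² + 0 = 2*l²)
1/Y((a + k)²) = 1/(2*((-15 + 1)²)²) = 1/(2*((-14)²)²) = 1/(2*196²) = 1/(2*38416) = 1/76832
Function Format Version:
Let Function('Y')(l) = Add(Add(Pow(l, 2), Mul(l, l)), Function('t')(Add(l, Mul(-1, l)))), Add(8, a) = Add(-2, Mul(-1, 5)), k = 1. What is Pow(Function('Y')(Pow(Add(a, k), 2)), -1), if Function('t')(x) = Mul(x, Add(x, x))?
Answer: Rational(1, 76832) ≈ 1.3015e-5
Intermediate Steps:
a = -15 (a = Add(-8, Add(-2, Mul(-1, 5))) = Add(-8, Add(-2, -5)) = Add(-8, -7) = -15)
Function('t')(x) = Mul(2, Pow(x, 2)) (Function('t')(x) = Mul(x, Mul(2, x)) = Mul(2, Pow(x, 2)))
Function('Y')(l) = Mul(2, Pow(l, 2)) (Function('Y')(l) = Add(Add(Pow(l, 2), Mul(l, l)), Mul(2, Pow(Add(l, Mul(-1, l)), 2))) = Add(Add(Pow(l, 2), Pow(l, 2)), Mul(2, Pow(0, 2))) = Add(Mul(2, Pow(l, 2)), Mul(2, 0)) = Add(Mul(2, Pow(l, 2)), 0) = Mul(2, Pow(l, 2)))
Pow(Function('Y')(Pow(Add(a, k), 2)), -1) = Pow(Mul(2, Pow(Pow(Add(-15, 1), 2), 2)), -1) = Pow(Mul(2, Pow(Pow(-14, 2), 2)), -1) = Pow(Mul(2, Pow(196, 2)), -1) = Pow(Mul(2, 38416), -1) = Pow(76832, -1) = Rational(1, 76832)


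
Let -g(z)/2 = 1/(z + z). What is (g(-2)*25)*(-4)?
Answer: -50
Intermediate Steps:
g(z) = -1/z (g(z) = -2/(z + z) = -2*1/(2*z) = -1/z)
(g(-2)*25)*(-4) = (-1/(-2)*25)*(-4) = (-1*(-½)*25)*(-4) = ((½)*25)*(-4) = (25/2)*(-4) = -50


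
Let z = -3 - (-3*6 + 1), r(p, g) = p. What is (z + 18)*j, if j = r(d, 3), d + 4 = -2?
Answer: -192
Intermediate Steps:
d = -6 (d = -4 - 2 = -6)
j = -6
z = 14 (z = -3 - (-18 + 1) = -3 - 1*(-17) = -3 + 17 = 14)
(z + 18)*j = (14 + 18)*(-6) = 32*(-6) = -192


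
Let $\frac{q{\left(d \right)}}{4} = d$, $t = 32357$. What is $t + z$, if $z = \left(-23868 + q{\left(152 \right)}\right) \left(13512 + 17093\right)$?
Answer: $-711839943$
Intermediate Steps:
$q{\left(d \right)} = 4 d$
$z = -711872300$ ($z = \left(-23868 + 4 \cdot 152\right) \left(13512 + 17093\right) = \left(-23868 + 608\right) 30605 = \left(-23260\right) 30605 = -711872300$)
$t + z = 32357 - 711872300 = -711839943$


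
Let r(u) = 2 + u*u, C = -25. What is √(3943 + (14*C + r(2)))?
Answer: √3599 ≈ 59.992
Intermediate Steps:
r(u) = 2 + u²
√(3943 + (14*C + r(2))) = √(3943 + (14*(-25) + (2 + 2²))) = √(3943 + (-350 + (2 + 4))) = √(3943 + (-350 + 6)) = √(3943 - 344) = √3599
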